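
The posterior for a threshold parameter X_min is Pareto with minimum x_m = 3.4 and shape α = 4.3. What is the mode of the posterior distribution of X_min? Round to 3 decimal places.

3.400

The Pareto density is strictly decreasing on [x_m, ∞), so the mode is x_m = 3.400.
Mean = α·x_m/(α−1) = 4.3·3.4/3.3 = 4.430.
This is the posterior mode — the MAP estimate.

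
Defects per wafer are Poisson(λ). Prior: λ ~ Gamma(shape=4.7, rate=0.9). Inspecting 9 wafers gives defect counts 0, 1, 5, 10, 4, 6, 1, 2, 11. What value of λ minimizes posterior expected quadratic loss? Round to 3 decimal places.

4.515

Σ counts = 40. Posterior: Gamma(shape = 4.7+40 = 44.7, rate = 0.9+9 = 9.9).
Mode = (α−1)/β = 43.7/9.9 = 4.414.
Mean = α/β = 44.7/9.9 = 4.515.
Quadratic loss ⇒ the optimal estimator is the posterior mean.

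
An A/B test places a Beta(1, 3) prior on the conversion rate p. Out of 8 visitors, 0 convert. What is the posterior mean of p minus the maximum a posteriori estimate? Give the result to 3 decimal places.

Posterior: Beta(1+0, 3+8) = Beta(1, 11).
Since α = 1 ≤ 1 and β > 1, the Beta density is monotone decreasing on [0,1]; the mode is at 0.
Mean = 1/(1+11) = 0.083.
Difference = 0.083 − 0.000 = 0.083.

0.083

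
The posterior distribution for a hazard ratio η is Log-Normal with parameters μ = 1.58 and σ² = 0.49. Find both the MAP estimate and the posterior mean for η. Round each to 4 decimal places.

MAP estimate = 2.9743, posterior mean = 6.2028

Mode = exp(μ − σ²) = exp(1.09) = 2.9743.
Mean = exp(μ + σ²/2) = exp(1.825) = 6.2028.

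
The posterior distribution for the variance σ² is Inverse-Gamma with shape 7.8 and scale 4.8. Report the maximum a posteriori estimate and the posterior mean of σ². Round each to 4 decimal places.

MAP: 0.5455. Posterior mean: 0.7059.

Mode = β/(α+1) = 4.8/8.8 = 0.5455.
Mean = β/(α−1) = 4.8/6.8 = 0.7059.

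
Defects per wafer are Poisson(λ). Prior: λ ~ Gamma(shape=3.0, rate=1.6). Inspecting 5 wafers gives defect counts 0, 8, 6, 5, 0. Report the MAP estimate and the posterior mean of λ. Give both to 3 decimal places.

MAP = 3.182; posterior mean = 3.333

Σ counts = 19. Posterior: Gamma(shape = 3.0+19 = 22.0, rate = 1.6+5 = 6.6).
Mode = (α−1)/β = 21.0/6.6 = 3.182.
Mean = α/β = 22.0/6.6 = 3.333.
The mean is pulled above the mode by the posterior's right skew.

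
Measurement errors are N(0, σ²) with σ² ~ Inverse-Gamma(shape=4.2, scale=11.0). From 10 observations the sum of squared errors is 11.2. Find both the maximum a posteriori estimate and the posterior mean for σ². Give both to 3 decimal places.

MAP: 1.627. Posterior mean: 2.024.

Posterior: Inverse-Gamma(shape = 4.2+10/2 = 9.2, scale = 11.0+11.2/2 = 16.6).
Mode = β/(α+1) = 16.6/10.2 = 1.627.
Mean = β/(α−1) = 16.6/8.2 = 2.024.
The posterior is right-skewed, so the mean exceeds the mode.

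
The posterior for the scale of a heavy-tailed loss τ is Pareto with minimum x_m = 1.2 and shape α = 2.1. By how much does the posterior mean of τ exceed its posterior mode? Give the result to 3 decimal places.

The Pareto density is strictly decreasing on [x_m, ∞), so the mode is x_m = 1.200.
Mean = α·x_m/(α−1) = 2.1·1.2/1.1 = 2.291.
Difference = 2.291 − 1.200 = 1.091.

1.091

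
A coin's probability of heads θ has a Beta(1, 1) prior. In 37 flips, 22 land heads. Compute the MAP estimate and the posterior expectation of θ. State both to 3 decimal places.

MAP = 0.595; posterior mean = 0.590

Posterior: Beta(1+22, 1+15) = Beta(23, 16).
Mode = (23−1)/(23+16−2) = 22/37 = 0.595.
With a flat prior the MAP equals the MLE, 22/37.
Mean = 23/(23+16) = 23/39 = 0.590.
Left-skewed posterior ⇒ mean < mode.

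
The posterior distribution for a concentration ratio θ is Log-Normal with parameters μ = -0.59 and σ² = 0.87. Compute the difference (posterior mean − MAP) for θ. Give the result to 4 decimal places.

Mode = exp(μ − σ²) = exp(-1.46) = 0.2322.
Mean = exp(μ + σ²/2) = exp(-0.155) = 0.8564.
Difference = 0.8564 − 0.2322 = 0.6242.
The posterior is right-skewed, so the mean exceeds the mode.

0.6242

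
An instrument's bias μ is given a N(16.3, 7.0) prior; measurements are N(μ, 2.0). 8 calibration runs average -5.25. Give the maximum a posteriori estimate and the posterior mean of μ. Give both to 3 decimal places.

Posterior for μ is Normal. Precision-weighted mean: (1/7.0·16.3 + 8/2.0·-5.25) / (1/7.0 + 8/2.0) = -4.507.
A Normal posterior is symmetric, so mode = mean.

maximum a posteriori estimate = -4.507, posterior mean = -4.507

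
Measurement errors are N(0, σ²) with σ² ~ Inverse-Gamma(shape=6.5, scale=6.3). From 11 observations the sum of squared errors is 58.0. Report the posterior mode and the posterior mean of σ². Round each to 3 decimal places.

MAP: 2.715. Posterior mean: 3.209.

Posterior: Inverse-Gamma(shape = 6.5+11/2 = 12.0, scale = 6.3+58.0/2 = 35.3).
Mode = β/(α+1) = 35.3/13.0 = 2.715.
Mean = β/(α−1) = 35.3/11.0 = 3.209.
The mean is pulled above the mode by the posterior's right skew.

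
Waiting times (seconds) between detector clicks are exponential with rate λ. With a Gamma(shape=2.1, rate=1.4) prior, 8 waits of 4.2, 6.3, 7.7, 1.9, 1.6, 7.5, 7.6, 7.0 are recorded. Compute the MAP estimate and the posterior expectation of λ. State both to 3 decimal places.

Σ times = 43.8. Posterior: Gamma(shape = 2.1+8 = 10.1, rate = 1.4+43.8 = 45.2).
Mode = (α−1)/β = 9.1/45.2 = 0.201.
Mean = α/β = 10.1/45.2 = 0.223.

MAP: 0.201. Posterior mean: 0.223.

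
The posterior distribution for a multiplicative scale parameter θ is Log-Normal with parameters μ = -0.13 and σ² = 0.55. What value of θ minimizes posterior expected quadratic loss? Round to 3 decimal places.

Mode = exp(μ − σ²) = exp(-0.68) = 0.507.
Mean = exp(μ + σ²/2) = exp(0.145) = 1.156.
Quadratic loss ⇒ the optimal estimator is the posterior mean.

1.156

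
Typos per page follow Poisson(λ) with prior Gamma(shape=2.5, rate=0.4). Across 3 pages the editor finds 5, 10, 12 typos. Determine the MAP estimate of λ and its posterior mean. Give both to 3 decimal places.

Σ counts = 27. Posterior: Gamma(shape = 2.5+27 = 29.5, rate = 0.4+3 = 3.4).
Mode = (α−1)/β = 28.5/3.4 = 8.382.
Mean = α/β = 29.5/3.4 = 8.676.
Mean > mode: the posterior has a right tail.

MAP estimate = 8.382, posterior mean = 8.676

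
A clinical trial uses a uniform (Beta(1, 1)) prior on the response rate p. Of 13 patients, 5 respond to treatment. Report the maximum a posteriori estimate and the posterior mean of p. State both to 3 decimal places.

Posterior: Beta(1+5, 1+8) = Beta(6, 9).
Mode = (6−1)/(6+9−2) = 5/13 = 0.385.
Mean = 6/(6+9) = 6/15 = 0.400.
Mean > mode: the posterior has a right tail.

maximum a posteriori estimate = 0.385, posterior mean = 0.400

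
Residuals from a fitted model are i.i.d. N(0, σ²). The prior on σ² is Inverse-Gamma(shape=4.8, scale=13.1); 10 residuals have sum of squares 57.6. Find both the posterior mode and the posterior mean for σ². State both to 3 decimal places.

Posterior: Inverse-Gamma(shape = 4.8+10/2 = 9.8, scale = 13.1+57.6/2 = 41.9).
Mode = β/(α+1) = 41.9/10.8 = 3.880.
Mean = β/(α−1) = 41.9/8.8 = 4.761.

MAP = 3.880; posterior mean = 4.761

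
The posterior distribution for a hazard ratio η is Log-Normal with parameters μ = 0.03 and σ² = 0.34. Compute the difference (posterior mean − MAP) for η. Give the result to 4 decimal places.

0.4880

Mode = exp(μ − σ²) = exp(-0.31) = 0.7334.
Mean = exp(μ + σ²/2) = exp(0.200) = 1.2214.
Difference = 1.2214 − 0.7334 = 0.4880.
The mean is pulled above the mode by the posterior's right skew.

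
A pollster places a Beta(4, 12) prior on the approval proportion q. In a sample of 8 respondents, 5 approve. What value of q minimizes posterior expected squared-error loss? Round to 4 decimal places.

Posterior: Beta(4+5, 12+3) = Beta(9, 15).
Mode = (9−1)/(9+15−2) = 8/22 = 0.3636.
Mean = 9/(9+15) = 9/24 = 0.3750.
Squared-error loss ⇒ the optimal estimator is the posterior mean.

0.3750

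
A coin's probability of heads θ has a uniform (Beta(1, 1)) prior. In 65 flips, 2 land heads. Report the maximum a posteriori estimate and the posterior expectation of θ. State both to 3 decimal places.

MAP: 0.031. Posterior mean: 0.045.

Posterior: Beta(1+2, 1+63) = Beta(3, 64).
Mode = (3−1)/(3+64−2) = 2/65 = 0.031.
Mean = 3/(3+64) = 3/67 = 0.045.
The mean is pulled above the mode by the posterior's right skew.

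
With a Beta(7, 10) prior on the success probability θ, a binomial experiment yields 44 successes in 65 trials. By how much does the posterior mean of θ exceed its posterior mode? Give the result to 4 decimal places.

-0.0030

Posterior: Beta(7+44, 10+21) = Beta(51, 31).
Mode = (51−1)/(51+31−2) = 50/80 = 0.6250.
Mean = 51/(51+31) = 51/82 = 0.6220.
Difference = 0.6220 − 0.6250 = -0.0030.
Mode > mean: the posterior has a left tail.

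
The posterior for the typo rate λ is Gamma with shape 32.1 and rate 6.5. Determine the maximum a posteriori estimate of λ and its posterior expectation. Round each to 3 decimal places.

Mode = (α−1)/β = 31.1/6.5 = 4.785.
Mean = α/β = 32.1/6.5 = 4.938.
Right-skewed posterior ⇒ mode < mean.

MAP: 4.785. Posterior mean: 4.938.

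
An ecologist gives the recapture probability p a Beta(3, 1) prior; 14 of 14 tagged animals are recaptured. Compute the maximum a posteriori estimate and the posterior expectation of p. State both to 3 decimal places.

Posterior: Beta(3+14, 1+0) = Beta(17, 1).
Since β = 1 ≤ 1 and α > 1, the Beta density is monotone increasing on [0,1]; the mode is at 1.
Mean = 17/(17+1) = 0.944.
The mean is pulled below the mode by the posterior's left skew.

MAP = 1.000, posterior mean = 0.944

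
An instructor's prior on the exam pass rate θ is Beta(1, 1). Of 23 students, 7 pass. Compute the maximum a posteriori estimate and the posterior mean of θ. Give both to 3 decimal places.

MAP = 0.304, posterior mean = 0.320

Posterior: Beta(1+7, 1+16) = Beta(8, 17).
Mode = (8−1)/(8+17−2) = 7/23 = 0.304.
With a flat prior the MAP equals the MLE, 7/23.
Mean = 8/(8+17) = 8/25 = 0.320.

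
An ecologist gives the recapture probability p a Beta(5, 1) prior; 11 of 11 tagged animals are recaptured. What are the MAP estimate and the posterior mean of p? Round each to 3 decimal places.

Posterior: Beta(5+11, 1+0) = Beta(16, 1).
Since β = 1 ≤ 1 and α > 1, the Beta density is monotone increasing on [0,1]; the mode is at 1.
Mean = 16/(16+1) = 0.941.
Left-skewed posterior ⇒ mean < mode.

MAP = 1.000, posterior mean = 0.941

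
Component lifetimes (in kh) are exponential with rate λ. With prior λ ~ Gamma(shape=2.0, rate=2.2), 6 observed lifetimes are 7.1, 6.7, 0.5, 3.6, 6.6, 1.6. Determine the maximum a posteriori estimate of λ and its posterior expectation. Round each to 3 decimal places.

MAP = 0.247; posterior mean = 0.283

Σ times = 26.1. Posterior: Gamma(shape = 2.0+6 = 8.0, rate = 2.2+26.1 = 28.3).
Mode = (α−1)/β = 7.0/28.3 = 0.247.
Mean = α/β = 8.0/28.3 = 0.283.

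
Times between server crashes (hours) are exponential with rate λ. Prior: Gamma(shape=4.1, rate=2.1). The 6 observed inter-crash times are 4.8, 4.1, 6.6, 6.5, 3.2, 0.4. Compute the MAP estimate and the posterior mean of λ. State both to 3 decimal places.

MAP = 0.329; posterior mean = 0.365

Σ times = 25.6. Posterior: Gamma(shape = 4.1+6 = 10.1, rate = 2.1+25.6 = 27.7).
Mode = (α−1)/β = 9.1/27.7 = 0.329.
Mean = α/β = 10.1/27.7 = 0.365.
Right-skewed posterior ⇒ mode < mean.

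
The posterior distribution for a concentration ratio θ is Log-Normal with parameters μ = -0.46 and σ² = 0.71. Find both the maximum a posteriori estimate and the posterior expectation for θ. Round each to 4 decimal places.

MAP = 0.3104; posterior mean = 0.9003

Mode = exp(μ − σ²) = exp(-1.17) = 0.3104.
Mean = exp(μ + σ²/2) = exp(-0.105) = 0.9003.
Right-skewed posterior ⇒ mode < mean.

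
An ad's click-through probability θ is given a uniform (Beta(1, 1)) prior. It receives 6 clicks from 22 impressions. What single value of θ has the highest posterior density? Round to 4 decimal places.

0.2727

Posterior: Beta(1+6, 1+16) = Beta(7, 17).
Mode = (7−1)/(7+17−2) = 6/22 = 0.2727.
With a flat prior the MAP equals the MLE, 6/22.
Mean = 7/(7+17) = 7/24 = 0.2917.
This is the posterior mode — the MAP estimate.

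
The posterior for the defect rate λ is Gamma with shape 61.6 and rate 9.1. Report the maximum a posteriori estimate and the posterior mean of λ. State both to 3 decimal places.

Mode = (α−1)/β = 60.6/9.1 = 6.659.
Mean = α/β = 61.6/9.1 = 6.769.

maximum a posteriori estimate = 6.659, posterior mean = 6.769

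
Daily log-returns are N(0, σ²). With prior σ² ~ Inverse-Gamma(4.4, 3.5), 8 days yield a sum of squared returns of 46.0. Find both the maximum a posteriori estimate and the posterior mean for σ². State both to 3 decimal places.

MAP = 2.819; posterior mean = 3.581

Posterior: Inverse-Gamma(shape = 4.4+8/2 = 8.4, scale = 3.5+46.0/2 = 26.5).
Mode = β/(α+1) = 26.5/9.4 = 2.819.
Mean = β/(α−1) = 26.5/7.4 = 3.581.
Right-skewed posterior ⇒ mode < mean.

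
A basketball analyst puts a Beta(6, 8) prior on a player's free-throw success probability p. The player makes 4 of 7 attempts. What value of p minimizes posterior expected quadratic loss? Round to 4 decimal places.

Posterior: Beta(6+4, 8+3) = Beta(10, 11).
Mode = (10−1)/(10+11−2) = 9/19 = 0.4737.
Mean = 10/(10+11) = 10/21 = 0.4762.
Quadratic loss ⇒ the optimal estimator is the posterior mean.

0.4762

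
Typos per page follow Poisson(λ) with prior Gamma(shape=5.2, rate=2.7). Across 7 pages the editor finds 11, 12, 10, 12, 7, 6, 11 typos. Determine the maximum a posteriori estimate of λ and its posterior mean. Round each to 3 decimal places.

Σ counts = 69. Posterior: Gamma(shape = 5.2+69 = 74.2, rate = 2.7+7 = 9.7).
Mode = (α−1)/β = 73.2/9.7 = 7.546.
Mean = α/β = 74.2/9.7 = 7.649.
Mean > mode: the posterior has a right tail.

MAP = 7.546; posterior mean = 7.649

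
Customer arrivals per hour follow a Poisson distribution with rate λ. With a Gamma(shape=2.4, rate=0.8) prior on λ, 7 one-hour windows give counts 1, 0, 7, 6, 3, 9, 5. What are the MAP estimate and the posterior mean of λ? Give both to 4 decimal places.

MAP = 4.1538, posterior mean = 4.2821

Σ counts = 31. Posterior: Gamma(shape = 2.4+31 = 33.4, rate = 0.8+7 = 7.8).
Mode = (α−1)/β = 32.4/7.8 = 4.1538.
Mean = α/β = 33.4/7.8 = 4.2821.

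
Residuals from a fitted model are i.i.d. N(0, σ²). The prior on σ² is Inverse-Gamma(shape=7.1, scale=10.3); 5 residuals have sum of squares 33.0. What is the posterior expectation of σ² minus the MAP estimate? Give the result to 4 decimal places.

Posterior: Inverse-Gamma(shape = 7.1+5/2 = 9.6, scale = 10.3+33.0/2 = 26.8).
Mode = β/(α+1) = 26.8/10.6 = 2.5283.
Mean = β/(α−1) = 26.8/8.6 = 3.1163.
Difference = 3.1163 − 2.5283 = 0.5880.

0.5880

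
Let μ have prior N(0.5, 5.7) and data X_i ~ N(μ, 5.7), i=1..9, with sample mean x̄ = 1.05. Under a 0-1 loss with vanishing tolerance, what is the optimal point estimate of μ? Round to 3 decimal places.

Posterior for μ is Normal. Precision-weighted mean: (1/5.7·0.5 + 9/5.7·1.05) / (1/5.7 + 9/5.7) = 0.995.
A Normal posterior is symmetric, so mode = mean.
This is the posterior mode — the MAP estimate.

0.995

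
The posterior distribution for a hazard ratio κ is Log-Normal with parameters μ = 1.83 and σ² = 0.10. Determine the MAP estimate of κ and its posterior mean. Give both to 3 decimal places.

MAP: 5.641. Posterior mean: 6.554.

Mode = exp(μ − σ²) = exp(1.73) = 5.641.
Mean = exp(μ + σ²/2) = exp(1.880) = 6.554.
The posterior is right-skewed, so the mean exceeds the mode.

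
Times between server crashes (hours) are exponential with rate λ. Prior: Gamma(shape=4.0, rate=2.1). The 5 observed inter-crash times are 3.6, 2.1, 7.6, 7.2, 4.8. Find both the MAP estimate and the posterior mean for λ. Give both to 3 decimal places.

MAP estimate = 0.292, posterior mean = 0.328

Σ times = 25.3. Posterior: Gamma(shape = 4.0+5 = 9.0, rate = 2.1+25.3 = 27.4).
Mode = (α−1)/β = 8.0/27.4 = 0.292.
Mean = α/β = 9.0/27.4 = 0.328.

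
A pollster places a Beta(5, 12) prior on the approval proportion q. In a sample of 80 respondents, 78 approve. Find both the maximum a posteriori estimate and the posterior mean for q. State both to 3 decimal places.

MAP = 0.863; posterior mean = 0.856

Posterior: Beta(5+78, 12+2) = Beta(83, 14).
Mode = (83−1)/(83+14−2) = 82/95 = 0.863.
Mean = 83/(83+14) = 83/97 = 0.856.
Left-skewed posterior ⇒ mean < mode.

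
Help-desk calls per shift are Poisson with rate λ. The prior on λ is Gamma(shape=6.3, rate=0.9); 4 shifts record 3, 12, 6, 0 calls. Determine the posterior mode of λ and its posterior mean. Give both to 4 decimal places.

posterior mode = 5.3673, posterior mean = 5.5714

Σ counts = 21. Posterior: Gamma(shape = 6.3+21 = 27.3, rate = 0.9+4 = 4.9).
Mode = (α−1)/β = 26.3/4.9 = 5.3673.
Mean = α/β = 27.3/4.9 = 5.5714.
Mean > mode: the posterior has a right tail.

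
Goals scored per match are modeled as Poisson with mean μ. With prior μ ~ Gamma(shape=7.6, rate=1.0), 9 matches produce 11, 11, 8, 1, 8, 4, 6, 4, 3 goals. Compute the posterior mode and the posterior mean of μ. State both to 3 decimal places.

MAP: 6.260. Posterior mean: 6.360.

Σ counts = 56. Posterior: Gamma(shape = 7.6+56 = 63.6, rate = 1.0+9 = 10.0).
Mode = (α−1)/β = 62.6/10.0 = 6.260.
Mean = α/β = 63.6/10.0 = 6.360.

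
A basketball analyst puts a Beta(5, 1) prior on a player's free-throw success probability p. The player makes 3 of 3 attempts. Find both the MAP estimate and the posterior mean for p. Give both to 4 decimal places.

MAP = 1.0000; posterior mean = 0.8889

Posterior: Beta(5+3, 1+0) = Beta(8, 1).
Since β = 1 ≤ 1 and α > 1, the Beta density is monotone increasing on [0,1]; the mode is at 1.
Mean = 8/(8+1) = 0.8889.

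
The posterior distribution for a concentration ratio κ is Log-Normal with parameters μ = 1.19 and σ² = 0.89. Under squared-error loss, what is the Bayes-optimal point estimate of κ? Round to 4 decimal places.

Mode = exp(μ − σ²) = exp(0.30) = 1.3499.
Mean = exp(μ + σ²/2) = exp(1.635) = 5.1295.
Squared-error loss ⇒ the optimal estimator is the posterior mean.

5.1295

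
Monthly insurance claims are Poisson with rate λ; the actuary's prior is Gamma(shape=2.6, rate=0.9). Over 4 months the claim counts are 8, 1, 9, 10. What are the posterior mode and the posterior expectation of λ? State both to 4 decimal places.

Σ counts = 28. Posterior: Gamma(shape = 2.6+28 = 30.6, rate = 0.9+4 = 4.9).
Mode = (α−1)/β = 29.6/4.9 = 6.0408.
Mean = α/β = 30.6/4.9 = 6.2449.

MAP: 6.0408. Posterior mean: 6.2449.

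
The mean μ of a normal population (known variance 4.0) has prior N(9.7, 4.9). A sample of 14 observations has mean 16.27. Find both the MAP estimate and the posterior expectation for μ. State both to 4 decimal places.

MAP = 15.9080, posterior mean = 15.9080

Posterior for μ is Normal. Precision-weighted mean: (1/4.9·9.7 + 14/4.0·16.27) / (1/4.9 + 14/4.0) = 15.9080.
A Normal posterior is symmetric, so mode = mean.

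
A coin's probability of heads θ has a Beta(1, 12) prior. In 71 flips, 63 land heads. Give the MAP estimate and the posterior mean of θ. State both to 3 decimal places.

MAP = 0.768, posterior mean = 0.762

Posterior: Beta(1+63, 12+8) = Beta(64, 20).
Mode = (64−1)/(64+20−2) = 63/82 = 0.768.
Mean = 64/(64+20) = 64/84 = 0.762.
The mean is pulled below the mode by the posterior's left skew.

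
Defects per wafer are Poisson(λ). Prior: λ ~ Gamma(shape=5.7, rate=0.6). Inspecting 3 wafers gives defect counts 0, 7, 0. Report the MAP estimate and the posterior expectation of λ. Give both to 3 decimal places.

MAP: 3.250. Posterior mean: 3.528.

Σ counts = 7. Posterior: Gamma(shape = 5.7+7 = 12.7, rate = 0.6+3 = 3.6).
Mode = (α−1)/β = 11.7/3.6 = 3.250.
Mean = α/β = 12.7/3.6 = 3.528.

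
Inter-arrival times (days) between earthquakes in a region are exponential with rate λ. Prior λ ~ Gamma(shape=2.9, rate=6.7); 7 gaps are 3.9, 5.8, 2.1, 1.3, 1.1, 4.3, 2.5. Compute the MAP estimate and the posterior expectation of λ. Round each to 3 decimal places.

λ_MAP = 0.321, E[λ|data] = 0.357

Σ times = 21.0. Posterior: Gamma(shape = 2.9+7 = 9.9, rate = 6.7+21.0 = 27.7).
Mode = (α−1)/β = 8.9/27.7 = 0.321.
Mean = α/β = 9.9/27.7 = 0.357.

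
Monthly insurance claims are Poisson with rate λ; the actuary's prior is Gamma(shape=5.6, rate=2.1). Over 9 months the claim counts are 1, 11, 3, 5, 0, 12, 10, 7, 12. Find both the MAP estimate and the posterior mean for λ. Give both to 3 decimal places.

Σ counts = 61. Posterior: Gamma(shape = 5.6+61 = 66.6, rate = 2.1+9 = 11.1).
Mode = (α−1)/β = 65.6/11.1 = 5.910.
Mean = α/β = 66.6/11.1 = 6.000.

MAP estimate = 5.910, posterior mean = 6.000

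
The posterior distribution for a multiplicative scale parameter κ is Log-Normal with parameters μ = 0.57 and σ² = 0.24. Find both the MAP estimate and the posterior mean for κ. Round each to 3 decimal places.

Mode = exp(μ − σ²) = exp(0.33) = 1.391.
Mean = exp(μ + σ²/2) = exp(0.690) = 1.994.
The posterior is right-skewed, so the mean exceeds the mode.

κ_MAP = 1.391, E[κ|data] = 1.994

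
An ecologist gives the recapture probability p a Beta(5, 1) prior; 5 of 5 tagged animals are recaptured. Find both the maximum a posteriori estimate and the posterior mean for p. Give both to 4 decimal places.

MAP: 1.0000. Posterior mean: 0.9091.

Posterior: Beta(5+5, 1+0) = Beta(10, 1).
Since β = 1 ≤ 1 and α > 1, the Beta density is monotone increasing on [0,1]; the mode is at 1.
Mean = 10/(10+1) = 0.9091.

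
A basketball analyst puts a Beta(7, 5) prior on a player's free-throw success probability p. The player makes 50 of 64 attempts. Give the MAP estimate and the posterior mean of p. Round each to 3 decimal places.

Posterior: Beta(7+50, 5+14) = Beta(57, 19).
Mode = (57−1)/(57+19−2) = 56/74 = 0.757.
Mean = 57/(57+19) = 57/76 = 0.750.
Left-skewed posterior ⇒ mean < mode.

MAP = 0.757, posterior mean = 0.750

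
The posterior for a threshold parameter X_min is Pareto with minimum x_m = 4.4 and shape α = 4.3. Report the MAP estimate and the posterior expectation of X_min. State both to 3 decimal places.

The Pareto density is strictly decreasing on [x_m, ∞), so the mode is x_m = 4.400.
Mean = α·x_m/(α−1) = 4.3·4.4/3.3 = 5.733.
Mean > mode: the posterior has a right tail.

X_min_MAP = 4.400, E[X_min|data] = 5.733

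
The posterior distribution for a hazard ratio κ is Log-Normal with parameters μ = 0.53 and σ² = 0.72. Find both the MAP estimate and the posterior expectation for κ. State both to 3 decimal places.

κ_MAP = 0.827, E[κ|data] = 2.435

Mode = exp(μ − σ²) = exp(-0.19) = 0.827.
Mean = exp(μ + σ²/2) = exp(0.890) = 2.435.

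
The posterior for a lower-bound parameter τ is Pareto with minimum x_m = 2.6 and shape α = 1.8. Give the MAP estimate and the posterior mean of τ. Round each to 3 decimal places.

MAP = 2.600, posterior mean = 5.850

The Pareto density is strictly decreasing on [x_m, ∞), so the mode is x_m = 2.600.
Mean = α·x_m/(α−1) = 1.8·2.6/0.8 = 5.850.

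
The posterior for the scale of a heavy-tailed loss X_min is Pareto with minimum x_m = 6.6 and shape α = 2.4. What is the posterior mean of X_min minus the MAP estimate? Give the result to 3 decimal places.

4.714

The Pareto density is strictly decreasing on [x_m, ∞), so the mode is x_m = 6.600.
Mean = α·x_m/(α−1) = 2.4·6.6/1.4 = 11.314.
Difference = 11.314 − 6.600 = 4.714.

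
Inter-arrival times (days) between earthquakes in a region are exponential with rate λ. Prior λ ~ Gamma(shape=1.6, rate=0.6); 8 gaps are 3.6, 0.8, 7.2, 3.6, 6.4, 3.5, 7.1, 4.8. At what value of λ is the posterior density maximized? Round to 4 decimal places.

Σ times = 37.0. Posterior: Gamma(shape = 1.6+8 = 9.6, rate = 0.6+37.0 = 37.6).
Mode = (α−1)/β = 8.6/37.6 = 0.2287.
Mean = α/β = 9.6/37.6 = 0.2553.
This is the posterior mode — the MAP estimate.

0.2287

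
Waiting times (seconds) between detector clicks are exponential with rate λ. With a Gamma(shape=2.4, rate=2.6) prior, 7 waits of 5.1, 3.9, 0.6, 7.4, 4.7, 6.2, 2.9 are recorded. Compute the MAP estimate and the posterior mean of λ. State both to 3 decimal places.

λ_MAP = 0.251, E[λ|data] = 0.281

Σ times = 30.8. Posterior: Gamma(shape = 2.4+7 = 9.4, rate = 2.6+30.8 = 33.4).
Mode = (α−1)/β = 8.4/33.4 = 0.251.
Mean = α/β = 9.4/33.4 = 0.281.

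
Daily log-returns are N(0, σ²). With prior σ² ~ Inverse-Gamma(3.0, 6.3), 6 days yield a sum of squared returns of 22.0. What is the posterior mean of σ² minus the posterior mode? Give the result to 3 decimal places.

Posterior: Inverse-Gamma(shape = 3.0+6/2 = 6.0, scale = 6.3+22.0/2 = 17.3).
Mode = β/(α+1) = 17.3/7.0 = 2.471.
Mean = β/(α−1) = 17.3/5.0 = 3.460.
Difference = 3.460 − 2.471 = 0.989.

0.989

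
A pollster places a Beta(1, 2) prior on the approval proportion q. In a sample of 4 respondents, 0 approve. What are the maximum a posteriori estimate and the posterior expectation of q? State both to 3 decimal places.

MAP = 0.000; posterior mean = 0.143

Posterior: Beta(1+0, 2+4) = Beta(1, 6).
Since α = 1 ≤ 1 and β > 1, the Beta density is monotone decreasing on [0,1]; the mode is at 0.
Mean = 1/(1+6) = 0.143.
The posterior is right-skewed, so the mean exceeds the mode.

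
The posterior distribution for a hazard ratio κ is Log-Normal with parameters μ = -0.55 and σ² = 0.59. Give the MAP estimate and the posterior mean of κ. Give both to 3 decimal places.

Mode = exp(μ − σ²) = exp(-1.14) = 0.320.
Mean = exp(μ + σ²/2) = exp(-0.255) = 0.775.

MAP estimate = 0.320, posterior mean = 0.775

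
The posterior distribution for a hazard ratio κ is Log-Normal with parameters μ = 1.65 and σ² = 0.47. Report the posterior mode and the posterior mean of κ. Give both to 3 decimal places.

Mode = exp(μ − σ²) = exp(1.18) = 3.254.
Mean = exp(μ + σ²/2) = exp(1.885) = 6.586.

MAP = 3.254, posterior mean = 6.586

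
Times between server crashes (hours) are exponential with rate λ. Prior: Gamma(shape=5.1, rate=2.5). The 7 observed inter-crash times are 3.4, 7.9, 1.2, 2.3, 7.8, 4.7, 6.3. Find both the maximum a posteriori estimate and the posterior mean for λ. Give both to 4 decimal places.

Σ times = 33.6. Posterior: Gamma(shape = 5.1+7 = 12.1, rate = 2.5+33.6 = 36.1).
Mode = (α−1)/β = 11.1/36.1 = 0.3075.
Mean = α/β = 12.1/36.1 = 0.3352.
Mean > mode: the posterior has a right tail.

MAP: 0.3075. Posterior mean: 0.3352.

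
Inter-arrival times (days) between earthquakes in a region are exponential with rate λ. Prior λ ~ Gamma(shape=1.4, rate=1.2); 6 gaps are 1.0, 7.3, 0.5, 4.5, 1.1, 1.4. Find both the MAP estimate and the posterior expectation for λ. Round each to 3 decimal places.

MAP = 0.376; posterior mean = 0.435

Σ times = 15.8. Posterior: Gamma(shape = 1.4+6 = 7.4, rate = 1.2+15.8 = 17.0).
Mode = (α−1)/β = 6.4/17.0 = 0.376.
Mean = α/β = 7.4/17.0 = 0.435.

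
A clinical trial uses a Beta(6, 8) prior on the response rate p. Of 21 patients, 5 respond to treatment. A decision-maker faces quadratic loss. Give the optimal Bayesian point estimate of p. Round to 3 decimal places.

Posterior: Beta(6+5, 8+16) = Beta(11, 24).
Mode = (11−1)/(11+24−2) = 10/33 = 0.303.
Mean = 11/(11+24) = 11/35 = 0.314.
Quadratic loss ⇒ the optimal estimator is the posterior mean.

0.314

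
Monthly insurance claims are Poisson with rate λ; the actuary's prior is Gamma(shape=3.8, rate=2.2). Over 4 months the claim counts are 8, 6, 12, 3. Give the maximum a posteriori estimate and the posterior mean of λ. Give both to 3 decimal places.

MAP = 5.129, posterior mean = 5.290

Σ counts = 29. Posterior: Gamma(shape = 3.8+29 = 32.8, rate = 2.2+4 = 6.2).
Mode = (α−1)/β = 31.8/6.2 = 5.129.
Mean = α/β = 32.8/6.2 = 5.290.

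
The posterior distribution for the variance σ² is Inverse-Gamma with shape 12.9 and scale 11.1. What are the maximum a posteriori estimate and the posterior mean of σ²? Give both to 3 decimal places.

Mode = β/(α+1) = 11.1/13.9 = 0.799.
Mean = β/(α−1) = 11.1/11.9 = 0.933.

σ²_MAP = 0.799, E[σ²|data] = 0.933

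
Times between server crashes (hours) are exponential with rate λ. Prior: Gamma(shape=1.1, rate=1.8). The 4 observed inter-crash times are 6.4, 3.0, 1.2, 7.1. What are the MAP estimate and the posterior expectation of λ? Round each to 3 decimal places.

Σ times = 17.7. Posterior: Gamma(shape = 1.1+4 = 5.1, rate = 1.8+17.7 = 19.5).
Mode = (α−1)/β = 4.1/19.5 = 0.210.
Mean = α/β = 5.1/19.5 = 0.262.

MAP = 0.210, posterior mean = 0.262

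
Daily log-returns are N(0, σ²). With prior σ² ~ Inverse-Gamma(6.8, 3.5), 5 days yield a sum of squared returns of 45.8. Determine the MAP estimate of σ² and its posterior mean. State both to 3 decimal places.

Posterior: Inverse-Gamma(shape = 6.8+5/2 = 9.3, scale = 3.5+45.8/2 = 26.4).
Mode = β/(α+1) = 26.4/10.3 = 2.563.
Mean = β/(α−1) = 26.4/8.3 = 3.181.

MAP: 2.563. Posterior mean: 3.181.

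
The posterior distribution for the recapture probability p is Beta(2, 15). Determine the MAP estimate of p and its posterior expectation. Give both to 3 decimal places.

Mode = (2−1)/(2+15−2) = 1/15 = 0.067.
Mean = 2/(2+15) = 2/17 = 0.118.

MAP estimate = 0.067, posterior expectation = 0.118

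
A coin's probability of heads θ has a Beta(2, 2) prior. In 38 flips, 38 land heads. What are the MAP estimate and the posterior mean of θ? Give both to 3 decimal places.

Posterior: Beta(2+38, 2+0) = Beta(40, 2).
Mode = (40−1)/(40+2−2) = 39/40 = 0.975.
Mean = 40/(40+2) = 40/42 = 0.952.
Left-skewed posterior ⇒ mean < mode.

MAP estimate = 0.975, posterior mean = 0.952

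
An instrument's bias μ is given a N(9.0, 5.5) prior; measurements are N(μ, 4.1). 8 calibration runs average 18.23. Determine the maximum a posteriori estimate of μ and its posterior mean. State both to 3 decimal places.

Posterior for μ is Normal. Precision-weighted mean: (1/5.5·9.0 + 8/4.1·18.23) / (1/5.5 + 8/4.1) = 17.443.
A Normal posterior is symmetric, so mode = mean.

MAP: 17.443. Posterior mean: 17.443.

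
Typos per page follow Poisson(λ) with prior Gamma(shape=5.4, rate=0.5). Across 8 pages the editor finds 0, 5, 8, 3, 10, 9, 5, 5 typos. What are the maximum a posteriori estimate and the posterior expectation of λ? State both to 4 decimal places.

λ_MAP = 5.8118, E[λ|data] = 5.9294

Σ counts = 45. Posterior: Gamma(shape = 5.4+45 = 50.4, rate = 0.5+8 = 8.5).
Mode = (α−1)/β = 49.4/8.5 = 5.8118.
Mean = α/β = 50.4/8.5 = 5.9294.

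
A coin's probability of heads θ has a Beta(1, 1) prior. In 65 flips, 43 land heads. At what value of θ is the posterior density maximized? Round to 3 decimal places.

Posterior: Beta(1+43, 1+22) = Beta(44, 23).
Mode = (44−1)/(44+23−2) = 43/65 = 0.662.
With a flat prior the MAP equals the MLE, 43/65.
Mean = 44/(44+23) = 44/67 = 0.657.
This is the posterior mode — the MAP estimate.

0.662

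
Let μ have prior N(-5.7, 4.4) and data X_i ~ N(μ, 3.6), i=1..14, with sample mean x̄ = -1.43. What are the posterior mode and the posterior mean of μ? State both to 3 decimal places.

Posterior for μ is Normal. Precision-weighted mean: (1/4.4·-5.7 + 14/3.6·-1.43) / (1/4.4 + 14/3.6) = -1.666.
A Normal posterior is symmetric, so mode = mean.

MAP: -1.666. Posterior mean: -1.666.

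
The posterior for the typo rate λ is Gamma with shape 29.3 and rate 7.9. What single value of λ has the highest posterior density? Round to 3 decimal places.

3.582

Mode = (α−1)/β = 28.3/7.9 = 3.582.
Mean = α/β = 29.3/7.9 = 3.709.
This is the posterior mode — the MAP estimate.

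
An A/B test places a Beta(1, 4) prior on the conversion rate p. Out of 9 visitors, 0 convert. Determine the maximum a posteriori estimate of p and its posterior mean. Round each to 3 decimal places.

Posterior: Beta(1+0, 4+9) = Beta(1, 13).
Since α = 1 ≤ 1 and β > 1, the Beta density is monotone decreasing on [0,1]; the mode is at 0.
Mean = 1/(1+13) = 0.071.
The posterior is right-skewed, so the mean exceeds the mode.

MAP: 0.000. Posterior mean: 0.071.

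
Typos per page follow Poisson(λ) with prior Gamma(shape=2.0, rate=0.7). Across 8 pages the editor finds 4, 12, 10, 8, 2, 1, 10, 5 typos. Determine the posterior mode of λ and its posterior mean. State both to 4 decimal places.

MAP = 6.0920, posterior mean = 6.2069

Σ counts = 52. Posterior: Gamma(shape = 2.0+52 = 54.0, rate = 0.7+8 = 8.7).
Mode = (α−1)/β = 53.0/8.7 = 6.0920.
Mean = α/β = 54.0/8.7 = 6.2069.
The mean is pulled above the mode by the posterior's right skew.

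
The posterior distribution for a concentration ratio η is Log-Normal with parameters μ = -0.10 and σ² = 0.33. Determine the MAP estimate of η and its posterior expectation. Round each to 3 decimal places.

Mode = exp(μ − σ²) = exp(-0.43) = 0.651.
Mean = exp(μ + σ²/2) = exp(0.065) = 1.067.

MAP estimate = 0.651, posterior expectation = 1.067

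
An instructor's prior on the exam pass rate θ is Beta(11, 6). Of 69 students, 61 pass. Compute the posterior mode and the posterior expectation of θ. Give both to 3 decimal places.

Posterior: Beta(11+61, 6+8) = Beta(72, 14).
Mode = (72−1)/(72+14−2) = 71/84 = 0.845.
Mean = 72/(72+14) = 72/86 = 0.837.

posterior mode = 0.845, posterior expectation = 0.837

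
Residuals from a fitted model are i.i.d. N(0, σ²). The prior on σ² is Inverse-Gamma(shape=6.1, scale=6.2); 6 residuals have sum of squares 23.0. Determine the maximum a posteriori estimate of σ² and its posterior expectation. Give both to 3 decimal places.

σ²_MAP = 1.752, E[σ²|data] = 2.185

Posterior: Inverse-Gamma(shape = 6.1+6/2 = 9.1, scale = 6.2+23.0/2 = 17.7).
Mode = β/(α+1) = 17.7/10.1 = 1.752.
Mean = β/(α−1) = 17.7/8.1 = 2.185.
Mean > mode: the posterior has a right tail.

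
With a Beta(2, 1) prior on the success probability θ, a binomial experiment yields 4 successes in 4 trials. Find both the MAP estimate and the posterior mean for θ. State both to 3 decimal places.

MAP = 1.000, posterior mean = 0.857

Posterior: Beta(2+4, 1+0) = Beta(6, 1).
Since β = 1 ≤ 1 and α > 1, the Beta density is monotone increasing on [0,1]; the mode is at 1.
Mean = 6/(6+1) = 0.857.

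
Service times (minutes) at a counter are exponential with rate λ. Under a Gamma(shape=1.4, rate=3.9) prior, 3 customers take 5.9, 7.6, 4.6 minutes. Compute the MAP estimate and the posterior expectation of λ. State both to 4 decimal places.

Σ times = 18.1. Posterior: Gamma(shape = 1.4+3 = 4.4, rate = 3.9+18.1 = 22.0).
Mode = (α−1)/β = 3.4/22.0 = 0.1545.
Mean = α/β = 4.4/22.0 = 0.2000.
The posterior is right-skewed, so the mean exceeds the mode.

MAP = 0.1545, posterior mean = 0.2000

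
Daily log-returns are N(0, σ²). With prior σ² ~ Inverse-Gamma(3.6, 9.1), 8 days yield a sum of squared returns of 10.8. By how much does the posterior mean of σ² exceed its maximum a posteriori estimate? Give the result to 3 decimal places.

0.511

Posterior: Inverse-Gamma(shape = 3.6+8/2 = 7.6, scale = 9.1+10.8/2 = 14.5).
Mode = β/(α+1) = 14.5/8.6 = 1.686.
Mean = β/(α−1) = 14.5/6.6 = 2.197.
Difference = 2.197 − 1.686 = 0.511.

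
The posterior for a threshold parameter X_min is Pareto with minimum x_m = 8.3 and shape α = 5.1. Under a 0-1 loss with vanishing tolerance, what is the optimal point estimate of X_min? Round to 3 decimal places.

The Pareto density is strictly decreasing on [x_m, ∞), so the mode is x_m = 8.300.
Mean = α·x_m/(α−1) = 5.1·8.3/4.1 = 10.324.
This is the posterior mode — the MAP estimate.

8.300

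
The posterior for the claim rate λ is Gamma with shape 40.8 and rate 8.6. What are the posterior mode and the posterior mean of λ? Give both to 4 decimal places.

posterior mode = 4.6279, posterior mean = 4.7442

Mode = (α−1)/β = 39.8/8.6 = 4.6279.
Mean = α/β = 40.8/8.6 = 4.7442.
Right-skewed posterior ⇒ mode < mean.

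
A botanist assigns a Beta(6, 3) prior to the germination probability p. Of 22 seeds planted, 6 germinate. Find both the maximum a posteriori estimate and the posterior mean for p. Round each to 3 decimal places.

Posterior: Beta(6+6, 3+16) = Beta(12, 19).
Mode = (12−1)/(12+19−2) = 11/29 = 0.379.
Mean = 12/(12+19) = 12/31 = 0.387.
Mean > mode: the posterior has a right tail.

MAP = 0.379; posterior mean = 0.387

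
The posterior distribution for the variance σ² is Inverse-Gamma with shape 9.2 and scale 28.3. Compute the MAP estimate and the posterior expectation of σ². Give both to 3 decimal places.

MAP: 2.775. Posterior mean: 3.451.

Mode = β/(α+1) = 28.3/10.2 = 2.775.
Mean = β/(α−1) = 28.3/8.2 = 3.451.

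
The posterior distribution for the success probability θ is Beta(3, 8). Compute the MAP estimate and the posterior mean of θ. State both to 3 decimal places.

Mode = (3−1)/(3+8−2) = 2/9 = 0.222.
Mean = 3/(3+8) = 3/11 = 0.273.
The mean is pulled above the mode by the posterior's right skew.

MAP estimate = 0.222, posterior mean = 0.273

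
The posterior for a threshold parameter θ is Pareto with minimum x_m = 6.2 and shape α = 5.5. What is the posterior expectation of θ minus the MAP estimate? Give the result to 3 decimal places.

The Pareto density is strictly decreasing on [x_m, ∞), so the mode is x_m = 6.200.
Mean = α·x_m/(α−1) = 5.5·6.2/4.5 = 7.578.
Difference = 7.578 − 6.200 = 1.378.

1.378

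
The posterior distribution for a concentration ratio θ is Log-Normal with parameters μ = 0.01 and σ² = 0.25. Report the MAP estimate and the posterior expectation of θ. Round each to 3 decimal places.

MAP: 0.787. Posterior mean: 1.145.

Mode = exp(μ − σ²) = exp(-0.24) = 0.787.
Mean = exp(μ + σ²/2) = exp(0.135) = 1.145.
The posterior is right-skewed, so the mean exceeds the mode.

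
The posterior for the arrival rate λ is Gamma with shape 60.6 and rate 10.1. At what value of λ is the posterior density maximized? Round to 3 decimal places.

Mode = (α−1)/β = 59.6/10.1 = 5.901.
Mean = α/β = 60.6/10.1 = 6.000.
This is the posterior mode — the MAP estimate.

5.901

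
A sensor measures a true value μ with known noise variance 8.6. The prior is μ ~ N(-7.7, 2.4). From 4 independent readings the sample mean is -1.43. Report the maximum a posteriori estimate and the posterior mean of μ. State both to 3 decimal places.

MAP: -4.393. Posterior mean: -4.393.

Posterior for μ is Normal. Precision-weighted mean: (1/2.4·-7.7 + 4/8.6·-1.43) / (1/2.4 + 4/8.6) = -4.393.
A Normal posterior is symmetric, so mode = mean.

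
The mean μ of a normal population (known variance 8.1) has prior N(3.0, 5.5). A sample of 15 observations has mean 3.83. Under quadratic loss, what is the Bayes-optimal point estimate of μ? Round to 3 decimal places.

Posterior for μ is Normal. Precision-weighted mean: (1/5.5·3.0 + 15/8.1·3.83) / (1/5.5 + 15/8.1) = 3.756.
A Normal posterior is symmetric, so mode = mean.
Quadratic loss ⇒ the optimal estimator is the posterior mean.

3.756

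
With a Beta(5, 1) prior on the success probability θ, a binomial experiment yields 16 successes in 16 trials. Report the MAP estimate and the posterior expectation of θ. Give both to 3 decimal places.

θ_MAP = 1.000, E[θ|data] = 0.955

Posterior: Beta(5+16, 1+0) = Beta(21, 1).
Since β = 1 ≤ 1 and α > 1, the Beta density is monotone increasing on [0,1]; the mode is at 1.
Mean = 21/(21+1) = 0.955.
Left-skewed posterior ⇒ mean < mode.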